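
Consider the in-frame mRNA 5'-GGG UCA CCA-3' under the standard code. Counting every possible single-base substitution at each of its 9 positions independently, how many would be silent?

Codon 1 (GGG, Gly): 3 synonymous substitutions.
Codon 2 (UCA, Ser): 3 synonymous substitutions.
Codon 3 (CCA, Pro): 3 synonymous substitutions.
Total: 3 + 3 + 3 = 9.

9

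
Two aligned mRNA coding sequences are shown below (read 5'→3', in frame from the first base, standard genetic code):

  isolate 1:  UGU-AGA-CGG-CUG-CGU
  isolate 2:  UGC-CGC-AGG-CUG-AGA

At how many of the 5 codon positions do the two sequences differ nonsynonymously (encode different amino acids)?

Codon 1: UGU Cys / UGC Cys — synonymous.
Codon 2: AGA Arg / CGC Arg — synonymous.
Codon 3: CGG Arg / AGG Arg — synonymous.
Codon 4: CUG Leu / CUG Leu — identical.
Codon 5: CGU Arg / AGA Arg — synonymous.
Nonsynonymous differences: 0.

0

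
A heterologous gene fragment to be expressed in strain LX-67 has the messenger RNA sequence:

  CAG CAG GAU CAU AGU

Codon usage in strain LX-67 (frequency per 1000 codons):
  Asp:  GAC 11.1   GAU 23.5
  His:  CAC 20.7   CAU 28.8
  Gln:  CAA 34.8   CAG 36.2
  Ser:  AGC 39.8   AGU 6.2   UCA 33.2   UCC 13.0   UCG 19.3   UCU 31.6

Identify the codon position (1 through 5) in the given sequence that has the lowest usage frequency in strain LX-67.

5

Codon 1 CAG (Gln): 36.2 per 1000.
Codon 2 CAG (Gln): 36.2 per 1000.
Codon 3 GAU (Asp): 23.5 per 1000.
Codon 4 CAU (His): 28.8 per 1000.
Codon 5 AGU (Ser): 6.2 per 1000.
Lowest frequency is 6.2 at codon 5.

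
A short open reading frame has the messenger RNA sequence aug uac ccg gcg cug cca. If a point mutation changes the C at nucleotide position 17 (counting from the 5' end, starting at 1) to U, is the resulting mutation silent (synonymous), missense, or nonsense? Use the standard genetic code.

missense

Position 17 falls in codon 6: CCA → Pro.
After the substitution the codon is CUA → Leu.
Pro ≠ Leu, so this is a missense mutation.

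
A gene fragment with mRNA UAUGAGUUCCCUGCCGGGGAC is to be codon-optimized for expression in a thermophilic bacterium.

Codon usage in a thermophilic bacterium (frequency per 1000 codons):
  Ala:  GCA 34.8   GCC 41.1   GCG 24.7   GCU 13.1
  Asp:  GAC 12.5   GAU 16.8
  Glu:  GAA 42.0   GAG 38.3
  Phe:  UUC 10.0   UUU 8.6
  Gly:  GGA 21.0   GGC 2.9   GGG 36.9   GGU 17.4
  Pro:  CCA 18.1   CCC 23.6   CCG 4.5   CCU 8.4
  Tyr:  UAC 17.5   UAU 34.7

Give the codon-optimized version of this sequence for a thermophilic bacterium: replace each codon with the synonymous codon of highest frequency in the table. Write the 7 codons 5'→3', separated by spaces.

Codon 1 (Tyr): best is UAU at 34.7.
Codon 2 (Glu): best is GAA at 42.0.
Codon 3 (Phe): best is UUC at 10.0.
Codon 4 (Pro): best is CCC at 23.6.
Codon 5 (Ala): best is GCC at 41.1.
Codon 6 (Gly): best is GGG at 36.9.
Codon 7 (Asp): best is GAU at 16.8.

UAU GAA UUC CCC GCC GGG GAU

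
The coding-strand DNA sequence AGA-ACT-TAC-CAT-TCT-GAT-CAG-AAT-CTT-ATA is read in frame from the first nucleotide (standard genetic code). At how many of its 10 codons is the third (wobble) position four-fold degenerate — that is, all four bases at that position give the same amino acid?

3

Codon 1 AGA (Arg): third position 2-fold.
Codon 2 ACT (Thr): third position 4-fold.
Codon 3 TAC (Tyr): third position 2-fold.
Codon 4 CAT (His): third position 2-fold.
Codon 5 TCT (Ser): third position 4-fold.
Codon 6 GAT (Asp): third position 2-fold.
Codon 7 CAG (Gln): third position 2-fold.
Codon 8 AAT (Asn): third position 2-fold.
Codon 9 CTT (Leu): third position 4-fold.
Codon 10 ATA (Ile): third position 3-fold.
Four-fold degenerate third positions: 3.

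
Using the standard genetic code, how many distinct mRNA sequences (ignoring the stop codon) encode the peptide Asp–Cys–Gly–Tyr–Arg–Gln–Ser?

2304

Asp: 2 codons.
Cys: 2 codons.
Gly: 4 codons.
Tyr: 2 codons.
Arg: 6 codons.
Gln: 2 codons.
Ser: 6 codons.
2 × 2 × 4 × 2 × 6 × 2 × 6 = 2304.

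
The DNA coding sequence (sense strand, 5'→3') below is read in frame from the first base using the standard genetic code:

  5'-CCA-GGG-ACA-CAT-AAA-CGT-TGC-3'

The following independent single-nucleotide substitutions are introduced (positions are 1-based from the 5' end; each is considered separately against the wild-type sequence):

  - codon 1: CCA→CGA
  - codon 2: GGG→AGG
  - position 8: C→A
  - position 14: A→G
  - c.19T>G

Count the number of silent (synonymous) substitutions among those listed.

0

Codon 1: CCA (Pro) → CGA (Arg) — missense.
Codon 2: GGG (Gly) → AGG (Arg) — missense.
Codon 3: ACA (Thr) → AAA (Lys) — missense.
Codon 5: AAA (Lys) → AGA (Arg) — missense.
Codon 7: TGC (Cys) → GGC (Gly) — missense.
Synonymous: 0 of 5.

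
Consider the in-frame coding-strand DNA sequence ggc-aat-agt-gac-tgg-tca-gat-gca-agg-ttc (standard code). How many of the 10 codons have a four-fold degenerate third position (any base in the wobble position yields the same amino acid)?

3

Codon 1 GGC (Gly): third position 4-fold.
Codon 2 AAT (Asn): third position 2-fold.
Codon 3 AGT (Ser): third position 2-fold.
Codon 4 GAC (Asp): third position 2-fold.
Codon 5 TGG (Trp): third position 1-fold.
Codon 6 TCA (Ser): third position 4-fold.
Codon 7 GAT (Asp): third position 2-fold.
Codon 8 GCA (Ala): third position 4-fold.
Codon 9 AGG (Arg): third position 2-fold.
Codon 10 TTC (Phe): third position 2-fold.
Four-fold degenerate third positions: 3.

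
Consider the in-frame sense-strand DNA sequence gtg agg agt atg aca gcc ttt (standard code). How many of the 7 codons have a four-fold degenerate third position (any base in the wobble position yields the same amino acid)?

Codon 1 GTG (Val): third position 4-fold.
Codon 2 AGG (Arg): third position 2-fold.
Codon 3 AGT (Ser): third position 2-fold.
Codon 4 ATG (Met): third position 1-fold.
Codon 5 ACA (Thr): third position 4-fold.
Codon 6 GCC (Ala): third position 4-fold.
Codon 7 TTT (Phe): third position 2-fold.
Four-fold degenerate third positions: 3.

3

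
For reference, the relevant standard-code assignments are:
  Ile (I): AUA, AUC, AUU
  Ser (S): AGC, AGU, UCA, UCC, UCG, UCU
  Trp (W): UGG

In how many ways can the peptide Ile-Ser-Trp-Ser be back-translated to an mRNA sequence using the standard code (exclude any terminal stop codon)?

108

Ile: 3 codons.
Ser: 6 codons.
Trp: 1 codon.
Ser: 6 codons.
3 × 6 × 1 × 6 = 108.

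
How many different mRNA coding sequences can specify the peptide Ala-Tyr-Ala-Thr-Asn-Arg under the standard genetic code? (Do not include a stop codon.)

1536

Ala: 4 codons.
Tyr: 2 codons.
Ala: 4 codons.
Thr: 4 codons.
Asn: 2 codons.
Arg: 6 codons.
4 × 2 × 4 × 4 × 2 × 6 = 1536.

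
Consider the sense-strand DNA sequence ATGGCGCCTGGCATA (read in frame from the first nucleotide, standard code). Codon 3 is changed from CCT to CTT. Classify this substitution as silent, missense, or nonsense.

missense

Position 8 falls in codon 3: CCT → Pro.
After the substitution the codon is CTT → Leu.
Pro ≠ Leu, so this is a missense mutation.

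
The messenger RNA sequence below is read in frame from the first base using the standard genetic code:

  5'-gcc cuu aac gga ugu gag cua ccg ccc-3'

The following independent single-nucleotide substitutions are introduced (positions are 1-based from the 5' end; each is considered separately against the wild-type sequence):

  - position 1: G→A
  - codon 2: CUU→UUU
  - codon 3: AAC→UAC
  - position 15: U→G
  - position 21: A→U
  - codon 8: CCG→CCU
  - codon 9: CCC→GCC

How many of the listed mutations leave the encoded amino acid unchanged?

2

Codon 1: GCC (Ala) → ACC (Thr) — missense.
Codon 2: CUU (Leu) → UUU (Phe) — missense.
Codon 3: AAC (Asn) → UAC (Tyr) — missense.
Codon 5: UGU (Cys) → UGG (Trp) — missense.
Codon 7: CUA (Leu) → CUU (Leu) — synonymous.
Codon 8: CCG (Pro) → CCU (Pro) — synonymous.
Codon 9: CCC (Pro) → GCC (Ala) — missense.
Synonymous: 2 of 7.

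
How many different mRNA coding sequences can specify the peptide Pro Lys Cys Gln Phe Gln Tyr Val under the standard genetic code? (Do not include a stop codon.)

1024

Pro: 4 codons.
Lys: 2 codons.
Cys: 2 codons.
Gln: 2 codons.
Phe: 2 codons.
Gln: 2 codons.
Tyr: 2 codons.
Val: 4 codons.
4 × 2 × 2 × 2 × 2 × 2 × 2 × 4 = 1024.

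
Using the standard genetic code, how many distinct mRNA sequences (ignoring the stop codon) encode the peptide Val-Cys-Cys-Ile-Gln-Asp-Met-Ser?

1152

Val: 4 codons.
Cys: 2 codons.
Cys: 2 codons.
Ile: 3 codons.
Gln: 2 codons.
Asp: 2 codons.
Met: 1 codon.
Ser: 6 codons.
4 × 2 × 2 × 3 × 2 × 2 × 1 × 6 = 1152.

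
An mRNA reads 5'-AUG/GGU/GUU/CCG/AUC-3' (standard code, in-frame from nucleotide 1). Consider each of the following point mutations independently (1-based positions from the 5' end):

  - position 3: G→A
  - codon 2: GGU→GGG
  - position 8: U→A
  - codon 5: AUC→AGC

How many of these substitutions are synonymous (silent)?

Codon 1: AUG (Met) → AUA (Ile) — missense.
Codon 2: GGU (Gly) → GGG (Gly) — synonymous.
Codon 3: GUU (Val) → GAU (Asp) — missense.
Codon 5: AUC (Ile) → AGC (Ser) — missense.
Synonymous: 1 of 4.

1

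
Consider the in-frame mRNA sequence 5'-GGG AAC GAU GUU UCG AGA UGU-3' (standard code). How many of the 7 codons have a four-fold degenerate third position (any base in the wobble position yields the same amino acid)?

Codon 1 GGG (Gly): third position 4-fold.
Codon 2 AAC (Asn): third position 2-fold.
Codon 3 GAU (Asp): third position 2-fold.
Codon 4 GUU (Val): third position 4-fold.
Codon 5 UCG (Ser): third position 4-fold.
Codon 6 AGA (Arg): third position 2-fold.
Codon 7 UGU (Cys): third position 2-fold.
Four-fold degenerate third positions: 3.

3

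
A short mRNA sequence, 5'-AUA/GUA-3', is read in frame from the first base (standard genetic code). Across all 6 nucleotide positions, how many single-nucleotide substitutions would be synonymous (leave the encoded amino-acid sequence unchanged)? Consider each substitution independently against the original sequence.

Codon 1 (AUA, Ile): 2 synonymous substitutions.
Codon 2 (GUA, Val): 3 synonymous substitutions.
Total: 2 + 3 = 5.

5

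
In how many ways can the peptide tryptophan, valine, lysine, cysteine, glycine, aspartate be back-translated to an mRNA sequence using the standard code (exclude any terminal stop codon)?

128

Trp: 1 codon.
Val: 4 codons.
Lys: 2 codons.
Cys: 2 codons.
Gly: 4 codons.
Asp: 2 codons.
1 × 4 × 2 × 2 × 4 × 2 = 128.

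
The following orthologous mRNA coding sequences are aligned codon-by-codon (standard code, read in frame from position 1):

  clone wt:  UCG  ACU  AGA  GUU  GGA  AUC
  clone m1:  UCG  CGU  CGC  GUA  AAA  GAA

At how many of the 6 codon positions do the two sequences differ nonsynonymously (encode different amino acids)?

3

Codon 1: UCG Ser / UCG Ser — identical.
Codon 2: ACU Thr / CGU Arg — nonsynonymous.
Codon 3: AGA Arg / CGC Arg — synonymous.
Codon 4: GUU Val / GUA Val — synonymous.
Codon 5: GGA Gly / AAA Lys — nonsynonymous.
Codon 6: AUC Ile / GAA Glu — nonsynonymous.
Nonsynonymous differences: 3.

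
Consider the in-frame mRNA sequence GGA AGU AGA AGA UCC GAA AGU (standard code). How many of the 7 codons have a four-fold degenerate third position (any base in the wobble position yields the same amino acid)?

Codon 1 GGA (Gly): third position 4-fold.
Codon 2 AGU (Ser): third position 2-fold.
Codon 3 AGA (Arg): third position 2-fold.
Codon 4 AGA (Arg): third position 2-fold.
Codon 5 UCC (Ser): third position 4-fold.
Codon 6 GAA (Glu): third position 2-fold.
Codon 7 AGU (Ser): third position 2-fold.
Four-fold degenerate third positions: 2.

2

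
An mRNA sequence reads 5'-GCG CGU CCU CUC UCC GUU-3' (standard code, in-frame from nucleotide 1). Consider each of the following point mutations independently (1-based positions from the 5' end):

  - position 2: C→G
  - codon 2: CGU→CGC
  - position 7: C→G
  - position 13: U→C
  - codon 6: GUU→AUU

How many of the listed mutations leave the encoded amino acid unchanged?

Codon 1: GCG (Ala) → GGG (Gly) — missense.
Codon 2: CGU (Arg) → CGC (Arg) — synonymous.
Codon 3: CCU (Pro) → GCU (Ala) — missense.
Codon 5: UCC (Ser) → CCC (Pro) — missense.
Codon 6: GUU (Val) → AUU (Ile) — missense.
Synonymous: 1 of 5.

1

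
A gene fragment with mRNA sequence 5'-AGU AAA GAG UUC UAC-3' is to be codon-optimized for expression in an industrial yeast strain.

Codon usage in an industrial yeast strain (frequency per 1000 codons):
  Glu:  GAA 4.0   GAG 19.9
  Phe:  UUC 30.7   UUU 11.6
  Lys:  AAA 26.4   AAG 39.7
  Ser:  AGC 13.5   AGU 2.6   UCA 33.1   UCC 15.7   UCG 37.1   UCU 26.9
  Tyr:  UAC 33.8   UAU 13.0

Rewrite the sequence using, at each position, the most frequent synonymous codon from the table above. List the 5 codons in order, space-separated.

Codon 1 (Ser): best is UCG at 37.1.
Codon 2 (Lys): best is AAG at 39.7.
Codon 3 (Glu): best is GAG at 19.9.
Codon 4 (Phe): best is UUC at 30.7.
Codon 5 (Tyr): best is UAC at 33.8.

UCG AAG GAG UUC UAC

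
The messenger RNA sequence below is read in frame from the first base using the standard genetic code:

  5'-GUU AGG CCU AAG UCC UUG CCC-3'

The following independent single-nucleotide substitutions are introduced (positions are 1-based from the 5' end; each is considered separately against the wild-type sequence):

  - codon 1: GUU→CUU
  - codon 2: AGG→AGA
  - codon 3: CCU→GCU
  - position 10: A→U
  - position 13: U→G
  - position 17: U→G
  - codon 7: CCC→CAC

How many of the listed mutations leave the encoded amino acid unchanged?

Codon 1: GUU (Val) → CUU (Leu) — missense.
Codon 2: AGG (Arg) → AGA (Arg) — synonymous.
Codon 3: CCU (Pro) → GCU (Ala) — missense.
Codon 4: AAG (Lys) → UAG (Stop) — nonsense.
Codon 5: UCC (Ser) → GCC (Ala) — missense.
Codon 6: UUG (Leu) → UGG (Trp) — missense.
Codon 7: CCC (Pro) → CAC (His) — missense.
Synonymous: 1 of 7.

1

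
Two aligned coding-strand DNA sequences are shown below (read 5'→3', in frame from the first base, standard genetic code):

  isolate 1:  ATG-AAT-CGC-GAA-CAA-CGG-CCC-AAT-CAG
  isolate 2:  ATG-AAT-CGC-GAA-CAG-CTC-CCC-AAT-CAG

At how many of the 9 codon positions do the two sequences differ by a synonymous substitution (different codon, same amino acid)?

1

Codon 1: ATG Met / ATG Met — identical.
Codon 2: AAT Asn / AAT Asn — identical.
Codon 3: CGC Arg / CGC Arg — identical.
Codon 4: GAA Glu / GAA Glu — identical.
Codon 5: CAA Gln / CAG Gln — synonymous.
Codon 6: CGG Arg / CTC Leu — nonsynonymous.
Codon 7: CCC Pro / CCC Pro — identical.
Codon 8: AAT Asn / AAT Asn — identical.
Codon 9: CAG Gln / CAG Gln — identical.
Synonymous differences: 1.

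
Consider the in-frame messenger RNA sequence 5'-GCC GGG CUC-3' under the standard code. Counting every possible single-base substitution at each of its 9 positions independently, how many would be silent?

9

Codon 1 (GCC, Ala): 3 synonymous substitutions.
Codon 2 (GGG, Gly): 3 synonymous substitutions.
Codon 3 (CUC, Leu): 3 synonymous substitutions.
Total: 3 + 3 + 3 = 9.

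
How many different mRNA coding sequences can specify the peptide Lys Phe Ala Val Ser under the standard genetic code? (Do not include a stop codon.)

Lys: 2 codons.
Phe: 2 codons.
Ala: 4 codons.
Val: 4 codons.
Ser: 6 codons.
2 × 2 × 4 × 4 × 6 = 384.

384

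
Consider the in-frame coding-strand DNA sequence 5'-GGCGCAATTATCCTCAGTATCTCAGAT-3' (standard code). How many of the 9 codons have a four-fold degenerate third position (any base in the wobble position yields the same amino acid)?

4

Codon 1 GGC (Gly): third position 4-fold.
Codon 2 GCA (Ala): third position 4-fold.
Codon 3 ATT (Ile): third position 3-fold.
Codon 4 ATC (Ile): third position 3-fold.
Codon 5 CTC (Leu): third position 4-fold.
Codon 6 AGT (Ser): third position 2-fold.
Codon 7 ATC (Ile): third position 3-fold.
Codon 8 TCA (Ser): third position 4-fold.
Codon 9 GAT (Asp): third position 2-fold.
Four-fold degenerate third positions: 4.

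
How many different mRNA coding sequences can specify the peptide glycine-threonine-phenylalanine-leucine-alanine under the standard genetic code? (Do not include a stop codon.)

768

Gly: 4 codons.
Thr: 4 codons.
Phe: 2 codons.
Leu: 6 codons.
Ala: 4 codons.
4 × 4 × 2 × 6 × 4 = 768.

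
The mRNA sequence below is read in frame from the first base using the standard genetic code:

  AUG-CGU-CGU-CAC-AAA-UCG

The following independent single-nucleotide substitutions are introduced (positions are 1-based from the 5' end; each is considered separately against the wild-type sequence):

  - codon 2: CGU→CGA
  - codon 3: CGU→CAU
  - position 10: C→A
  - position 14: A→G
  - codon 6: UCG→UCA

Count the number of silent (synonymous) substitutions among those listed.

2

Codon 2: CGU (Arg) → CGA (Arg) — synonymous.
Codon 3: CGU (Arg) → CAU (His) — missense.
Codon 4: CAC (His) → AAC (Asn) — missense.
Codon 5: AAA (Lys) → AGA (Arg) — missense.
Codon 6: UCG (Ser) → UCA (Ser) — synonymous.
Synonymous: 2 of 5.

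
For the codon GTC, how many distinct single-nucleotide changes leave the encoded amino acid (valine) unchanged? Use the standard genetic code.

Position 1: none → 0 synonymous.
Position 2: none → 0 synonymous.
Position 3: GTT, GTA, GTG → 3 synonymous.
Total: 0 + 0 + 3 = 3.

3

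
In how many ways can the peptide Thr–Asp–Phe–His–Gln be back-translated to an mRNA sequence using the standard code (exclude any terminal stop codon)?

64

Thr: 4 codons.
Asp: 2 codons.
Phe: 2 codons.
His: 2 codons.
Gln: 2 codons.
4 × 2 × 2 × 2 × 2 = 64.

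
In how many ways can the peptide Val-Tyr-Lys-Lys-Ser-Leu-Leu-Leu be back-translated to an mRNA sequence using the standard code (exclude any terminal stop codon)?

Val: 4 codons.
Tyr: 2 codons.
Lys: 2 codons.
Lys: 2 codons.
Ser: 6 codons.
Leu: 6 codons.
Leu: 6 codons.
Leu: 6 codons.
4 × 2 × 2 × 2 × 6 × 6 × 6 × 6 = 41472.

41472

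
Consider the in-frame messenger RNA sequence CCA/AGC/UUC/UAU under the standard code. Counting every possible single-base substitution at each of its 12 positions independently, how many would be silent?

Codon 1 (CCA, Pro): 3 synonymous substitutions.
Codon 2 (AGC, Ser): 1 synonymous substitution.
Codon 3 (UUC, Phe): 1 synonymous substitution.
Codon 4 (UAU, Tyr): 1 synonymous substitution.
Total: 3 + 1 + 1 + 1 = 6.

6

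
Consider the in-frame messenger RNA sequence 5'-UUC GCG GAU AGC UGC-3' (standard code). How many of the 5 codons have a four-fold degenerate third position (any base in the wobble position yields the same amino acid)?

1

Codon 1 UUC (Phe): third position 2-fold.
Codon 2 GCG (Ala): third position 4-fold.
Codon 3 GAU (Asp): third position 2-fold.
Codon 4 AGC (Ser): third position 2-fold.
Codon 5 UGC (Cys): third position 2-fold.
Four-fold degenerate third positions: 1.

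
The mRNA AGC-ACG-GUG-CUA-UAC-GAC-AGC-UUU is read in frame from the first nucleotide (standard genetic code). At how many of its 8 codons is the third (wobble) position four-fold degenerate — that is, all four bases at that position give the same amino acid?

3

Codon 1 AGC (Ser): third position 2-fold.
Codon 2 ACG (Thr): third position 4-fold.
Codon 3 GUG (Val): third position 4-fold.
Codon 4 CUA (Leu): third position 4-fold.
Codon 5 UAC (Tyr): third position 2-fold.
Codon 6 GAC (Asp): third position 2-fold.
Codon 7 AGC (Ser): third position 2-fold.
Codon 8 UUU (Phe): third position 2-fold.
Four-fold degenerate third positions: 3.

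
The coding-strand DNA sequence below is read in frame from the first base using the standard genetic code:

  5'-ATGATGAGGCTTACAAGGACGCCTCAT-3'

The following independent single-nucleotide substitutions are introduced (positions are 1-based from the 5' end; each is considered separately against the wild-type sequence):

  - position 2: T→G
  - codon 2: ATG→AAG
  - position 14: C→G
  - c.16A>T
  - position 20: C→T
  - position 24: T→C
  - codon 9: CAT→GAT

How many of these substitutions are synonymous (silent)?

Codon 1: ATG (Met) → AGG (Arg) — missense.
Codon 2: ATG (Met) → AAG (Lys) — missense.
Codon 5: ACA (Thr) → AGA (Arg) — missense.
Codon 6: AGG (Arg) → TGG (Trp) — missense.
Codon 7: ACG (Thr) → ATG (Met) — missense.
Codon 8: CCT (Pro) → CCC (Pro) — synonymous.
Codon 9: CAT (His) → GAT (Asp) — missense.
Synonymous: 1 of 7.

1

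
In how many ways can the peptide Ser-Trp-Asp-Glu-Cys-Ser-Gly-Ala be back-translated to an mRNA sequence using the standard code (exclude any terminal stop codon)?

Ser: 6 codons.
Trp: 1 codon.
Asp: 2 codons.
Glu: 2 codons.
Cys: 2 codons.
Ser: 6 codons.
Gly: 4 codons.
Ala: 4 codons.
6 × 1 × 2 × 2 × 2 × 6 × 4 × 4 = 4608.

4608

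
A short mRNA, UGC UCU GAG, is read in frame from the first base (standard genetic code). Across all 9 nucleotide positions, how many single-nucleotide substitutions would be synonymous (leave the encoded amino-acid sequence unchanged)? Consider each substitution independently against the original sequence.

Codon 1 (UGC, Cys): 1 synonymous substitution.
Codon 2 (UCU, Ser): 3 synonymous substitutions.
Codon 3 (GAG, Glu): 1 synonymous substitution.
Total: 1 + 3 + 1 = 5.

5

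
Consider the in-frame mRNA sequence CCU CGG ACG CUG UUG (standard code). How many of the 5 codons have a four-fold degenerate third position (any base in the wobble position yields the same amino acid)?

Codon 1 CCU (Pro): third position 4-fold.
Codon 2 CGG (Arg): third position 4-fold.
Codon 3 ACG (Thr): third position 4-fold.
Codon 4 CUG (Leu): third position 4-fold.
Codon 5 UUG (Leu): third position 2-fold.
Four-fold degenerate third positions: 4.

4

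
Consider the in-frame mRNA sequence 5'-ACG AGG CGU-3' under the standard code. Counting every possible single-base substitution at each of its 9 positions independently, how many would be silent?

8

Codon 1 (ACG, Thr): 3 synonymous substitutions.
Codon 2 (AGG, Arg): 2 synonymous substitutions.
Codon 3 (CGU, Arg): 3 synonymous substitutions.
Total: 3 + 2 + 3 = 8.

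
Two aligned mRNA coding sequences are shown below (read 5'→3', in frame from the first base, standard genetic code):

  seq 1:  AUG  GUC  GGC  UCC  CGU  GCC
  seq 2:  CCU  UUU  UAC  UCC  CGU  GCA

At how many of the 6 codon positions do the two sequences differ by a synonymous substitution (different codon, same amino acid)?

1

Codon 1: AUG Met / CCU Pro — nonsynonymous.
Codon 2: GUC Val / UUU Phe — nonsynonymous.
Codon 3: GGC Gly / UAC Tyr — nonsynonymous.
Codon 4: UCC Ser / UCC Ser — identical.
Codon 5: CGU Arg / CGU Arg — identical.
Codon 6: GCC Ala / GCA Ala — synonymous.
Synonymous differences: 1.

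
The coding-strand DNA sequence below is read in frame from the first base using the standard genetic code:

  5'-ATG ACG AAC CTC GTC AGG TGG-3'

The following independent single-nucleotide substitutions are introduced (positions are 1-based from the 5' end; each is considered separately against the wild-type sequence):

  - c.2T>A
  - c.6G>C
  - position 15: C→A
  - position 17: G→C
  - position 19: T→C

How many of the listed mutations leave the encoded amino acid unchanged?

2

Codon 1: ATG (Met) → AAG (Lys) — missense.
Codon 2: ACG (Thr) → ACC (Thr) — synonymous.
Codon 5: GTC (Val) → GTA (Val) — synonymous.
Codon 6: AGG (Arg) → ACG (Thr) — missense.
Codon 7: TGG (Trp) → CGG (Arg) — missense.
Synonymous: 2 of 5.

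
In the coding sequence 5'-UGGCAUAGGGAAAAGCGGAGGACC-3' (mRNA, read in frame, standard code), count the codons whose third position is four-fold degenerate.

2

Codon 1 UGG (Trp): third position 1-fold.
Codon 2 CAU (His): third position 2-fold.
Codon 3 AGG (Arg): third position 2-fold.
Codon 4 GAA (Glu): third position 2-fold.
Codon 5 AAG (Lys): third position 2-fold.
Codon 6 CGG (Arg): third position 4-fold.
Codon 7 AGG (Arg): third position 2-fold.
Codon 8 ACC (Thr): third position 4-fold.
Four-fold degenerate third positions: 2.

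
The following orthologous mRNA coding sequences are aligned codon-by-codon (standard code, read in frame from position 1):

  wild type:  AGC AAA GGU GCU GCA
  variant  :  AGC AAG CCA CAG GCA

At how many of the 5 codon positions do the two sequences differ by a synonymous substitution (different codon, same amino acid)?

1

Codon 1: AGC Ser / AGC Ser — identical.
Codon 2: AAA Lys / AAG Lys — synonymous.
Codon 3: GGU Gly / CCA Pro — nonsynonymous.
Codon 4: GCU Ala / CAG Gln — nonsynonymous.
Codon 5: GCA Ala / GCA Ala — identical.
Synonymous differences: 1.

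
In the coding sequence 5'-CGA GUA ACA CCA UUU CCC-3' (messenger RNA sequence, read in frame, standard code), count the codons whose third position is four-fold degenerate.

5

Codon 1 CGA (Arg): third position 4-fold.
Codon 2 GUA (Val): third position 4-fold.
Codon 3 ACA (Thr): third position 4-fold.
Codon 4 CCA (Pro): third position 4-fold.
Codon 5 UUU (Phe): third position 2-fold.
Codon 6 CCC (Pro): third position 4-fold.
Four-fold degenerate third positions: 5.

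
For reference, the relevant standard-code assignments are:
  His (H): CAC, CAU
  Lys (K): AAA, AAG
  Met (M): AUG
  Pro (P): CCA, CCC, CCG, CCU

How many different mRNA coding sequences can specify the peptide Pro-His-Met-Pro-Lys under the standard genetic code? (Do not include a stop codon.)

64

Pro: 4 codons.
His: 2 codons.
Met: 1 codon.
Pro: 4 codons.
Lys: 2 codons.
4 × 2 × 1 × 4 × 2 = 64.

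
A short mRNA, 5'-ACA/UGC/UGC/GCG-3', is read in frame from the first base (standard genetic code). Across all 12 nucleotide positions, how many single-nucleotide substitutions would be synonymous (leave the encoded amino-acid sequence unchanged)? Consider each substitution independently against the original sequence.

Codon 1 (ACA, Thr): 3 synonymous substitutions.
Codon 2 (UGC, Cys): 1 synonymous substitution.
Codon 3 (UGC, Cys): 1 synonymous substitution.
Codon 4 (GCG, Ala): 3 synonymous substitutions.
Total: 3 + 1 + 1 + 3 = 8.

8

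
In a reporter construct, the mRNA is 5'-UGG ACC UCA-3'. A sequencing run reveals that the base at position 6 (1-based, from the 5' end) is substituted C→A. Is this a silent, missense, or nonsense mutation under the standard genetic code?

Position 6 falls in codon 2: ACC → Thr.
After the substitution the codon is ACA → Thr.
Both encode Thr, so the change is synonymous.

silent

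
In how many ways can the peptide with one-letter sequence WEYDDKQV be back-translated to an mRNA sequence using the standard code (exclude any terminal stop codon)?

256

Trp: 1 codon.
Glu: 2 codons.
Tyr: 2 codons.
Asp: 2 codons.
Asp: 2 codons.
Lys: 2 codons.
Gln: 2 codons.
Val: 4 codons.
1 × 2 × 2 × 2 × 2 × 2 × 2 × 4 = 256.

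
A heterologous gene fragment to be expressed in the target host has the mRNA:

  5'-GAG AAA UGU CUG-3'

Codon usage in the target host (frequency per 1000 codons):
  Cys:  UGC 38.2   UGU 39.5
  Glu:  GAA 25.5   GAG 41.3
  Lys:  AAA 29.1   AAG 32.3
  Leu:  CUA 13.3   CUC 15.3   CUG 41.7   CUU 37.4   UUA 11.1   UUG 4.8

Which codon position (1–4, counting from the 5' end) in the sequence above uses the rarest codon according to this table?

2

Codon 1 GAG (Glu): 41.3 per 1000.
Codon 2 AAA (Lys): 29.1 per 1000.
Codon 3 UGU (Cys): 39.5 per 1000.
Codon 4 CUG (Leu): 41.7 per 1000.
Lowest frequency is 29.1 at codon 2.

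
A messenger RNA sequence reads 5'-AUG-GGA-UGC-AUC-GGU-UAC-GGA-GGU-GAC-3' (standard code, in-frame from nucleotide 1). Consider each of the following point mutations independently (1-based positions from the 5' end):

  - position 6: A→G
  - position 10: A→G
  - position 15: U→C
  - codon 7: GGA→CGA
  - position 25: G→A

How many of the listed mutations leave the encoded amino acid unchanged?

2

Codon 2: GGA (Gly) → GGG (Gly) — synonymous.
Codon 4: AUC (Ile) → GUC (Val) — missense.
Codon 5: GGU (Gly) → GGC (Gly) — synonymous.
Codon 7: GGA (Gly) → CGA (Arg) — missense.
Codon 9: GAC (Asp) → AAC (Asn) — missense.
Synonymous: 2 of 5.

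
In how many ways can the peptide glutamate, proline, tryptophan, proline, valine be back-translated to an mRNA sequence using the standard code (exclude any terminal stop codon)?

128

Glu: 2 codons.
Pro: 4 codons.
Trp: 1 codon.
Pro: 4 codons.
Val: 4 codons.
2 × 4 × 1 × 4 × 4 = 128.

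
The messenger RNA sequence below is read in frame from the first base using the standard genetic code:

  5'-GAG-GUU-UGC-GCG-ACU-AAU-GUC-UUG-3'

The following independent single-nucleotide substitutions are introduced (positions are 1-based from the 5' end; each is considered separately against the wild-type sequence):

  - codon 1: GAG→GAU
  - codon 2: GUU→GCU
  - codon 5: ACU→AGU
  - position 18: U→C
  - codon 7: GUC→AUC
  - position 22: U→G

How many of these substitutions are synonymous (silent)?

1

Codon 1: GAG (Glu) → GAU (Asp) — missense.
Codon 2: GUU (Val) → GCU (Ala) — missense.
Codon 5: ACU (Thr) → AGU (Ser) — missense.
Codon 6: AAU (Asn) → AAC (Asn) — synonymous.
Codon 7: GUC (Val) → AUC (Ile) — missense.
Codon 8: UUG (Leu) → GUG (Val) — missense.
Synonymous: 1 of 6.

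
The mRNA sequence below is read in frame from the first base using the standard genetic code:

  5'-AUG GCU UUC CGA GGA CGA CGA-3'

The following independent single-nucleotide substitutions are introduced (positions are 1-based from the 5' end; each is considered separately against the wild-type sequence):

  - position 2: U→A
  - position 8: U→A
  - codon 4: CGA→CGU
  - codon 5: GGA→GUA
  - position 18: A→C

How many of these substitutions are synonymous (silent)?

2

Codon 1: AUG (Met) → AAG (Lys) — missense.
Codon 3: UUC (Phe) → UAC (Tyr) — missense.
Codon 4: CGA (Arg) → CGU (Arg) — synonymous.
Codon 5: GGA (Gly) → GUA (Val) — missense.
Codon 6: CGA (Arg) → CGC (Arg) — synonymous.
Synonymous: 2 of 5.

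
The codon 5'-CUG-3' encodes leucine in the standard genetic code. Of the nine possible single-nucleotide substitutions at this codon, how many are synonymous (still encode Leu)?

4

Position 1: UUG → 1 synonymous.
Position 2: none → 0 synonymous.
Position 3: CUU, CUC, CUA → 3 synonymous.
Total: 1 + 0 + 3 = 4.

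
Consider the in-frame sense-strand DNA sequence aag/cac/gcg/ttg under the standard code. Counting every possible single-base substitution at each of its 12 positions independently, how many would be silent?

7

Codon 1 (AAG, Lys): 1 synonymous substitution.
Codon 2 (CAC, His): 1 synonymous substitution.
Codon 3 (GCG, Ala): 3 synonymous substitutions.
Codon 4 (TTG, Leu): 2 synonymous substitutions.
Total: 1 + 1 + 3 + 2 = 7.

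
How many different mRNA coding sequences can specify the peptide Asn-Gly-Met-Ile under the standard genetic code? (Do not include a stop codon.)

24

Asn: 2 codons.
Gly: 4 codons.
Met: 1 codon.
Ile: 3 codons.
2 × 4 × 1 × 3 = 24.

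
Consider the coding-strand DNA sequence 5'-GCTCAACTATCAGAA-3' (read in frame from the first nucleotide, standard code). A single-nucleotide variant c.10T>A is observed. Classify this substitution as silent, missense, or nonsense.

missense

Position 10 falls in codon 4: TCA → Ser.
After the substitution the codon is ACA → Thr.
Ser ≠ Thr, so this is a missense mutation.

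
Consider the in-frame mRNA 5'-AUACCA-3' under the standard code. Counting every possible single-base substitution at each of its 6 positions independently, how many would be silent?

Codon 1 (AUA, Ile): 2 synonymous substitutions.
Codon 2 (CCA, Pro): 3 synonymous substitutions.
Total: 2 + 3 = 5.

5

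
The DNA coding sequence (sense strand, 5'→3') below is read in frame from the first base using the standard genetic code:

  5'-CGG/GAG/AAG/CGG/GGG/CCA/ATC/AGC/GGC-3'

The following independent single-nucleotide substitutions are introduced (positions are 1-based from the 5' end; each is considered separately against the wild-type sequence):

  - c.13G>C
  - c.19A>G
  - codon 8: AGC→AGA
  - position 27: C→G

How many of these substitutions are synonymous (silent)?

Codon 5: GGG (Gly) → CGG (Arg) — missense.
Codon 7: ATC (Ile) → GTC (Val) — missense.
Codon 8: AGC (Ser) → AGA (Arg) — missense.
Codon 9: GGC (Gly) → GGG (Gly) — synonymous.
Synonymous: 1 of 4.

1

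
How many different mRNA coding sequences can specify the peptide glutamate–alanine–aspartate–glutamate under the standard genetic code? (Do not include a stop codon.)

Glu: 2 codons.
Ala: 4 codons.
Asp: 2 codons.
Glu: 2 codons.
2 × 4 × 2 × 2 = 32.

32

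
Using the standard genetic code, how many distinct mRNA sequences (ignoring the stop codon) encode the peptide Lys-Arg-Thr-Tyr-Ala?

384

Lys: 2 codons.
Arg: 6 codons.
Thr: 4 codons.
Tyr: 2 codons.
Ala: 4 codons.
2 × 6 × 4 × 2 × 4 = 384.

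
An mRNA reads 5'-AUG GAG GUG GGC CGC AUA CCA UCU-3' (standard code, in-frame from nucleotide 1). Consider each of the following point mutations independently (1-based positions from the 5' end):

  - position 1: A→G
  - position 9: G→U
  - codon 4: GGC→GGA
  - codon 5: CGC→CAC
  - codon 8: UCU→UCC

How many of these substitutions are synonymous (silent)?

3

Codon 1: AUG (Met) → GUG (Val) — missense.
Codon 3: GUG (Val) → GUU (Val) — synonymous.
Codon 4: GGC (Gly) → GGA (Gly) — synonymous.
Codon 5: CGC (Arg) → CAC (His) — missense.
Codon 8: UCU (Ser) → UCC (Ser) — synonymous.
Synonymous: 3 of 5.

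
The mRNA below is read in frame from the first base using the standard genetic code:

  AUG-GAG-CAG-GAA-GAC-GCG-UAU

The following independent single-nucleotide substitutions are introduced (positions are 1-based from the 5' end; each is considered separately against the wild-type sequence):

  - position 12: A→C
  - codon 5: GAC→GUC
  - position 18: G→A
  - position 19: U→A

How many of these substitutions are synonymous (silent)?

Codon 4: GAA (Glu) → GAC (Asp) — missense.
Codon 5: GAC (Asp) → GUC (Val) — missense.
Codon 6: GCG (Ala) → GCA (Ala) — synonymous.
Codon 7: UAU (Tyr) → AAU (Asn) — missense.
Synonymous: 1 of 4.

1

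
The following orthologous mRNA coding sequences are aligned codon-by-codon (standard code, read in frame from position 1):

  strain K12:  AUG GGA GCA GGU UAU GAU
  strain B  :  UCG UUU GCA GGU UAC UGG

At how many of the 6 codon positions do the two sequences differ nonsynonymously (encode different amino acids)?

3

Codon 1: AUG Met / UCG Ser — nonsynonymous.
Codon 2: GGA Gly / UUU Phe — nonsynonymous.
Codon 3: GCA Ala / GCA Ala — identical.
Codon 4: GGU Gly / GGU Gly — identical.
Codon 5: UAU Tyr / UAC Tyr — synonymous.
Codon 6: GAU Asp / UGG Trp — nonsynonymous.
Nonsynonymous differences: 3.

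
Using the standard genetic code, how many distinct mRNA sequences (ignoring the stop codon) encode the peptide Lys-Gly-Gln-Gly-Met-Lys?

128

Lys: 2 codons.
Gly: 4 codons.
Gln: 2 codons.
Gly: 4 codons.
Met: 1 codon.
Lys: 2 codons.
2 × 4 × 2 × 4 × 1 × 2 = 128.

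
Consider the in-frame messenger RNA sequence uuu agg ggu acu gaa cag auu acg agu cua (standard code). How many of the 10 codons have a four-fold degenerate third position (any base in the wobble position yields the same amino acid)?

4

Codon 1 UUU (Phe): third position 2-fold.
Codon 2 AGG (Arg): third position 2-fold.
Codon 3 GGU (Gly): third position 4-fold.
Codon 4 ACU (Thr): third position 4-fold.
Codon 5 GAA (Glu): third position 2-fold.
Codon 6 CAG (Gln): third position 2-fold.
Codon 7 AUU (Ile): third position 3-fold.
Codon 8 ACG (Thr): third position 4-fold.
Codon 9 AGU (Ser): third position 2-fold.
Codon 10 CUA (Leu): third position 4-fold.
Four-fold degenerate third positions: 4.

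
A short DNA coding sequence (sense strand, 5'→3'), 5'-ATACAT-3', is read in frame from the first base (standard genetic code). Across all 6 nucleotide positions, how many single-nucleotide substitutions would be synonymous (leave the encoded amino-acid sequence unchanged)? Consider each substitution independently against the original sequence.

Codon 1 (ATA, Ile): 2 synonymous substitutions.
Codon 2 (CAT, His): 1 synonymous substitution.
Total: 2 + 1 = 3.

3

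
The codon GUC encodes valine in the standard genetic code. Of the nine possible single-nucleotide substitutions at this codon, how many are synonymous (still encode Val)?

Position 1: none → 0 synonymous.
Position 2: none → 0 synonymous.
Position 3: GUU, GUA, GUG → 3 synonymous.
Total: 0 + 0 + 3 = 3.

3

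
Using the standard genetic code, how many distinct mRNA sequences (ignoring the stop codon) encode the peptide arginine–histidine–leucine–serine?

432

Arg: 6 codons.
His: 2 codons.
Leu: 6 codons.
Ser: 6 codons.
6 × 2 × 6 × 6 = 432.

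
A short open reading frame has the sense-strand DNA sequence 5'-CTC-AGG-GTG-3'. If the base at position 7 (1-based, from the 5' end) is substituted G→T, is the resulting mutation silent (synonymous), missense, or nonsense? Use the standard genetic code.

missense

Position 7 falls in codon 3: GTG → Val.
After the substitution the codon is TTG → Leu.
Val ≠ Leu, so this is a missense mutation.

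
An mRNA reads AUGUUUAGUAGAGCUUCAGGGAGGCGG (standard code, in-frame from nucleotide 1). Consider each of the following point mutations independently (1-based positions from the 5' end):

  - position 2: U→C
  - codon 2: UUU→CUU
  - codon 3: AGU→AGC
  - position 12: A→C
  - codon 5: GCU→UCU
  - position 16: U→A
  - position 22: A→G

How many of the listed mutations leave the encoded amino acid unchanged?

Codon 1: AUG (Met) → ACG (Thr) — missense.
Codon 2: UUU (Phe) → CUU (Leu) — missense.
Codon 3: AGU (Ser) → AGC (Ser) — synonymous.
Codon 4: AGA (Arg) → AGC (Ser) — missense.
Codon 5: GCU (Ala) → UCU (Ser) — missense.
Codon 6: UCA (Ser) → ACA (Thr) — missense.
Codon 8: AGG (Arg) → GGG (Gly) — missense.
Synonymous: 1 of 7.

1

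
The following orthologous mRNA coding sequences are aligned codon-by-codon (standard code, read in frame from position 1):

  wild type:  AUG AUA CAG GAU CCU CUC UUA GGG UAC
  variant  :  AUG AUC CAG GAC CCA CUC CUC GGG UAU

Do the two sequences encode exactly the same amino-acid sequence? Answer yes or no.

yes

Codon 1: AUG Met / AUG Met — identical.
Codon 2: AUA Ile / AUC Ile — synonymous.
Codon 3: CAG Gln / CAG Gln — identical.
Codon 4: GAU Asp / GAC Asp — synonymous.
Codon 5: CCU Pro / CCA Pro — synonymous.
Codon 6: CUC Leu / CUC Leu — identical.
Codon 7: UUA Leu / CUC Leu — synonymous.
Codon 8: GGG Gly / GGG Gly — identical.
Codon 9: UAC Tyr / UAU Tyr — synonymous.
Nonsynonymous differences: 0 → same protein.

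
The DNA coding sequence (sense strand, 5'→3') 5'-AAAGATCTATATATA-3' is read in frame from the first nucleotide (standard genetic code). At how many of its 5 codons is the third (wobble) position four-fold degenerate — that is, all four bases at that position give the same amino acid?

Codon 1 AAA (Lys): third position 2-fold.
Codon 2 GAT (Asp): third position 2-fold.
Codon 3 CTA (Leu): third position 4-fold.
Codon 4 TAT (Tyr): third position 2-fold.
Codon 5 ATA (Ile): third position 3-fold.
Four-fold degenerate third positions: 1.

1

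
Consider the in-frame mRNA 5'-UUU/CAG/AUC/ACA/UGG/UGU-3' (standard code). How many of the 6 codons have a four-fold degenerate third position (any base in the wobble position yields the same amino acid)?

Codon 1 UUU (Phe): third position 2-fold.
Codon 2 CAG (Gln): third position 2-fold.
Codon 3 AUC (Ile): third position 3-fold.
Codon 4 ACA (Thr): third position 4-fold.
Codon 5 UGG (Trp): third position 1-fold.
Codon 6 UGU (Cys): third position 2-fold.
Four-fold degenerate third positions: 1.

1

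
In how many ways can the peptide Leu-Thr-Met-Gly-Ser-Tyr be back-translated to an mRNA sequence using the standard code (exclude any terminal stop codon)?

Leu: 6 codons.
Thr: 4 codons.
Met: 1 codon.
Gly: 4 codons.
Ser: 6 codons.
Tyr: 2 codons.
6 × 4 × 1 × 4 × 6 × 2 = 1152.

1152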